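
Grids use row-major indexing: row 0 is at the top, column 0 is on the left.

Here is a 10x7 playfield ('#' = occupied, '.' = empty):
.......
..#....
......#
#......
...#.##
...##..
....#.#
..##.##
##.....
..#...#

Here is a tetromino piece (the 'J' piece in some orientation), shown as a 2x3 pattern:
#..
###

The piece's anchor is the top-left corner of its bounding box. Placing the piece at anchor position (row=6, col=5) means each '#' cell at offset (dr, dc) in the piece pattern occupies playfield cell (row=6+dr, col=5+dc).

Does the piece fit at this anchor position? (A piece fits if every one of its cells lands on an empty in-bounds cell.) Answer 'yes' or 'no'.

Check each piece cell at anchor (6, 5):
  offset (0,0) -> (6,5): empty -> OK
  offset (1,0) -> (7,5): occupied ('#') -> FAIL
  offset (1,1) -> (7,6): occupied ('#') -> FAIL
  offset (1,2) -> (7,7): out of bounds -> FAIL
All cells valid: no

Answer: no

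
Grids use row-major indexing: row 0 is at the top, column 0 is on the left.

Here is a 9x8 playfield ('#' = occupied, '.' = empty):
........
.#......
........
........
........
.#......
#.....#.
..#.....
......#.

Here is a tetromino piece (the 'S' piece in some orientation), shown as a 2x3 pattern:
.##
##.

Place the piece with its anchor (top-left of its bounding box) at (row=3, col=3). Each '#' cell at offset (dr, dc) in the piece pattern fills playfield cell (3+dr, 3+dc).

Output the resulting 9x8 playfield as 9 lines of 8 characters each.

Answer: ........
.#......
........
....##..
...##...
.#......
#.....#.
..#.....
......#.

Derivation:
Fill (3+0,3+1) = (3,4)
Fill (3+0,3+2) = (3,5)
Fill (3+1,3+0) = (4,3)
Fill (3+1,3+1) = (4,4)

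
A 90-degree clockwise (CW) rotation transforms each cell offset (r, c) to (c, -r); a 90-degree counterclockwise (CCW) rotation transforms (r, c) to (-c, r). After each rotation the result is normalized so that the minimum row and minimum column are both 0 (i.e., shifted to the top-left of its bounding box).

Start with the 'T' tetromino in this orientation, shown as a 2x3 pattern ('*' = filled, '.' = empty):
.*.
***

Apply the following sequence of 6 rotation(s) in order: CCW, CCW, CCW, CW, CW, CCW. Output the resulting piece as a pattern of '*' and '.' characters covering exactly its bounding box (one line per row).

Answer: ***
.*.

Derivation:
Start:
.*.
***
After rotation 1 (CCW):
.*
**
.*
After rotation 2 (CCW):
***
.*.
After rotation 3 (CCW):
*.
**
*.
After rotation 4 (CW):
***
.*.
After rotation 5 (CW):
.*
**
.*
After rotation 6 (CCW):
***
.*.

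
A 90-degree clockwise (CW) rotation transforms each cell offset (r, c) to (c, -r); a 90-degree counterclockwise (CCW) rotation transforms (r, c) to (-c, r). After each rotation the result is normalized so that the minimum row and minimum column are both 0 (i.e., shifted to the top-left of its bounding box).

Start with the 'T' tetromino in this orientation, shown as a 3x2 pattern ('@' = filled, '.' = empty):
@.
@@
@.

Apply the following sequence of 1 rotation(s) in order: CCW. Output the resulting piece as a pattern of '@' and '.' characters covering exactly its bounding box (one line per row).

Start:
@.
@@
@.
After rotation 1 (CCW):
.@.
@@@

Answer: .@.
@@@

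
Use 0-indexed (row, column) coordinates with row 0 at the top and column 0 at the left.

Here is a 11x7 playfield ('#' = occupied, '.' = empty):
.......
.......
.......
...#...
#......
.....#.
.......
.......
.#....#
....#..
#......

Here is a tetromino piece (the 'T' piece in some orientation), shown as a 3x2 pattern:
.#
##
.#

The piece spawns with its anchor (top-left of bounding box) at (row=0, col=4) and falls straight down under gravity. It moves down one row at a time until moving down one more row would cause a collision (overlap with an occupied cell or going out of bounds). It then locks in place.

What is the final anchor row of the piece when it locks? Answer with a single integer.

Spawn at (row=0, col=4). Try each row:
  row 0: fits
  row 1: fits
  row 2: fits
  row 3: blocked -> lock at row 2

Answer: 2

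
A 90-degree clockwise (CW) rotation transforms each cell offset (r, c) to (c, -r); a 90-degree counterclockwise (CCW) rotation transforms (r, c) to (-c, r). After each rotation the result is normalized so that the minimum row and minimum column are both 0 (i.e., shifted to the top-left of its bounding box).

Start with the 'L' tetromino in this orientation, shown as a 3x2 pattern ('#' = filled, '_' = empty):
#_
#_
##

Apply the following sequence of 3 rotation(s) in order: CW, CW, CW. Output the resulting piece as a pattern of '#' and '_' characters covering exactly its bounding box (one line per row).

Answer: __#
###

Derivation:
Start:
#_
#_
##
After rotation 1 (CW):
###
#__
After rotation 2 (CW):
##
_#
_#
After rotation 3 (CW):
__#
###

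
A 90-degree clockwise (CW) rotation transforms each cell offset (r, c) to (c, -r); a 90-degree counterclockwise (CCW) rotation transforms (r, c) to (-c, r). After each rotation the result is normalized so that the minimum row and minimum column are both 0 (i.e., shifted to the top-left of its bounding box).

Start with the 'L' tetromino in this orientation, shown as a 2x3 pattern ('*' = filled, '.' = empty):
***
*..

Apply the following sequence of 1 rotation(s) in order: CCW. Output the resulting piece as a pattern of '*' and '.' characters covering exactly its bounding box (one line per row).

Answer: *.
*.
**

Derivation:
Start:
***
*..
After rotation 1 (CCW):
*.
*.
**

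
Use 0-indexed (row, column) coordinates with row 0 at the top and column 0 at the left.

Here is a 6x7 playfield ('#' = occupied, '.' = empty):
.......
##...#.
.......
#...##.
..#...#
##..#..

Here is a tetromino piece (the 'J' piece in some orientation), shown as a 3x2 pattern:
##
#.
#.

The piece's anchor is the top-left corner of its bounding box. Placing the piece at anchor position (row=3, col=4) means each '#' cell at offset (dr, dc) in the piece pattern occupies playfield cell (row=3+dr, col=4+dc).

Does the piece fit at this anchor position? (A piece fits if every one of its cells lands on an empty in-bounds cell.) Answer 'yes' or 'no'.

Answer: no

Derivation:
Check each piece cell at anchor (3, 4):
  offset (0,0) -> (3,4): occupied ('#') -> FAIL
  offset (0,1) -> (3,5): occupied ('#') -> FAIL
  offset (1,0) -> (4,4): empty -> OK
  offset (2,0) -> (5,4): occupied ('#') -> FAIL
All cells valid: no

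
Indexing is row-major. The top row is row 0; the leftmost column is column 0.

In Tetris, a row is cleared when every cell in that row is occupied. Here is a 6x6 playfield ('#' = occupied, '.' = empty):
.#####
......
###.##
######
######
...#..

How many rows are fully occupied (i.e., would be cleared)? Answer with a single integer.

Answer: 2

Derivation:
Check each row:
  row 0: 1 empty cell -> not full
  row 1: 6 empty cells -> not full
  row 2: 1 empty cell -> not full
  row 3: 0 empty cells -> FULL (clear)
  row 4: 0 empty cells -> FULL (clear)
  row 5: 5 empty cells -> not full
Total rows cleared: 2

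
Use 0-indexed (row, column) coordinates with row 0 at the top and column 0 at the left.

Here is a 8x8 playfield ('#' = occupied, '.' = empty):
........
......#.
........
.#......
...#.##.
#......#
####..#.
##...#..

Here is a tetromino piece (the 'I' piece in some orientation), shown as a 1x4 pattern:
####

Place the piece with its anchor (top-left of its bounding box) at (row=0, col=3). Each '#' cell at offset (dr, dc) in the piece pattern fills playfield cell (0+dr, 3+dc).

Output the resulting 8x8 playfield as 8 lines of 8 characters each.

Fill (0+0,3+0) = (0,3)
Fill (0+0,3+1) = (0,4)
Fill (0+0,3+2) = (0,5)
Fill (0+0,3+3) = (0,6)

Answer: ...####.
......#.
........
.#......
...#.##.
#......#
####..#.
##...#..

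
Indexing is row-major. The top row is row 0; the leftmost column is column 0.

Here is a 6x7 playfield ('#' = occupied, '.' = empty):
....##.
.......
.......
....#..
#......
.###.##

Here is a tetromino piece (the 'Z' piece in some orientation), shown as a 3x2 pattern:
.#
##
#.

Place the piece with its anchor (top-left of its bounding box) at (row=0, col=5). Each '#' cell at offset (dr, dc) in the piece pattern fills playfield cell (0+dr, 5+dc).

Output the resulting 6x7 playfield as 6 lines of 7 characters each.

Fill (0+0,5+1) = (0,6)
Fill (0+1,5+0) = (1,5)
Fill (0+1,5+1) = (1,6)
Fill (0+2,5+0) = (2,5)

Answer: ....###
.....##
.....#.
....#..
#......
.###.##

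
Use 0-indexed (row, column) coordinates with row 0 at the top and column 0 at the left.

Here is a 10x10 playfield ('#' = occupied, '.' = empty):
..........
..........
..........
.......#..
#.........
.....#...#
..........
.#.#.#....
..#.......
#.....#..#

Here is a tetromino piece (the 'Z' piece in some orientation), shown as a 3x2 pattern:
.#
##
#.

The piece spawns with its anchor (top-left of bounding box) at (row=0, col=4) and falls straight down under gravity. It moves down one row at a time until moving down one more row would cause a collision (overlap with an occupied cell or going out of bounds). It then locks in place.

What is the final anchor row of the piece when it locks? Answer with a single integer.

Spawn at (row=0, col=4). Try each row:
  row 0: fits
  row 1: fits
  row 2: fits
  row 3: fits
  row 4: blocked -> lock at row 3

Answer: 3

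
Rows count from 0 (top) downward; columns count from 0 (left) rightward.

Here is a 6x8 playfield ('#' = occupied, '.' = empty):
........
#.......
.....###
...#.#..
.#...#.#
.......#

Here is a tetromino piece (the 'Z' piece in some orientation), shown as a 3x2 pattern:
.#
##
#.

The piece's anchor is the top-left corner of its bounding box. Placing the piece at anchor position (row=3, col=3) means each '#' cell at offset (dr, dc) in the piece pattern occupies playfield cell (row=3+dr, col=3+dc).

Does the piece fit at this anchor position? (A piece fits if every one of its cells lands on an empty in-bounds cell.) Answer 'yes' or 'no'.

Answer: yes

Derivation:
Check each piece cell at anchor (3, 3):
  offset (0,1) -> (3,4): empty -> OK
  offset (1,0) -> (4,3): empty -> OK
  offset (1,1) -> (4,4): empty -> OK
  offset (2,0) -> (5,3): empty -> OK
All cells valid: yes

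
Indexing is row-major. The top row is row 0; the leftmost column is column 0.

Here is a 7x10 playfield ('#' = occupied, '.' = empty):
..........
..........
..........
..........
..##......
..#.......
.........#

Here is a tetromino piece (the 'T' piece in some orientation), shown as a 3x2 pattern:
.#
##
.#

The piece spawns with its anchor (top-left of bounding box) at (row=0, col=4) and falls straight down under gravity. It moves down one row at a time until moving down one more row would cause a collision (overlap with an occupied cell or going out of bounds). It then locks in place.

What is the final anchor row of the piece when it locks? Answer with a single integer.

Spawn at (row=0, col=4). Try each row:
  row 0: fits
  row 1: fits
  row 2: fits
  row 3: fits
  row 4: fits
  row 5: blocked -> lock at row 4

Answer: 4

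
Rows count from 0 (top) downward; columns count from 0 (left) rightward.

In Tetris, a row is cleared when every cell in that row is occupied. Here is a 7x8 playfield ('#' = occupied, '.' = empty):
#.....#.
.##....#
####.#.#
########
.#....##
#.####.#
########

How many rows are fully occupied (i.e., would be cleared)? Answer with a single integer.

Check each row:
  row 0: 6 empty cells -> not full
  row 1: 5 empty cells -> not full
  row 2: 2 empty cells -> not full
  row 3: 0 empty cells -> FULL (clear)
  row 4: 5 empty cells -> not full
  row 5: 2 empty cells -> not full
  row 6: 0 empty cells -> FULL (clear)
Total rows cleared: 2

Answer: 2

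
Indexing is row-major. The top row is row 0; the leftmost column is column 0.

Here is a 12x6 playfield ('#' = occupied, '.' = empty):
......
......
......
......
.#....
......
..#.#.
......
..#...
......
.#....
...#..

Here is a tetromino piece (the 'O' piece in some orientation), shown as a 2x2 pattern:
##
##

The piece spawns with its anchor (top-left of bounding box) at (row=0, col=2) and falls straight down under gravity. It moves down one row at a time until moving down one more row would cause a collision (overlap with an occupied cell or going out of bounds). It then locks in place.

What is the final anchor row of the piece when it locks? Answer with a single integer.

Spawn at (row=0, col=2). Try each row:
  row 0: fits
  row 1: fits
  row 2: fits
  row 3: fits
  row 4: fits
  row 5: blocked -> lock at row 4

Answer: 4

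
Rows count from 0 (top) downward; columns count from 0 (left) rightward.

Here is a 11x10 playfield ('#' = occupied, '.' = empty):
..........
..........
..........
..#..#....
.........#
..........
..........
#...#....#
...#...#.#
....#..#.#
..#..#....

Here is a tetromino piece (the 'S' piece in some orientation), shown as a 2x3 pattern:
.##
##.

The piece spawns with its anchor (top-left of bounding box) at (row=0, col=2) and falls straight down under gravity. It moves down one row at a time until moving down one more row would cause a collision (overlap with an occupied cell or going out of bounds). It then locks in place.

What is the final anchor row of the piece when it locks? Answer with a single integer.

Answer: 1

Derivation:
Spawn at (row=0, col=2). Try each row:
  row 0: fits
  row 1: fits
  row 2: blocked -> lock at row 1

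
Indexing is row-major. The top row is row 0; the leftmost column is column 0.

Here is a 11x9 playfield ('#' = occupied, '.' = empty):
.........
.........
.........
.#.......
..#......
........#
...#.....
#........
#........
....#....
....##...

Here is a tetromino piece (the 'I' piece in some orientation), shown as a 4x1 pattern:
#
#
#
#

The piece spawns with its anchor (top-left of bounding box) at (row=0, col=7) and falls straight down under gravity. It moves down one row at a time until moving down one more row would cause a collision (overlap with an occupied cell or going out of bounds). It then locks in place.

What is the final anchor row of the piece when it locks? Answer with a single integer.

Answer: 7

Derivation:
Spawn at (row=0, col=7). Try each row:
  row 0: fits
  row 1: fits
  row 2: fits
  row 3: fits
  row 4: fits
  row 5: fits
  row 6: fits
  row 7: fits
  row 8: blocked -> lock at row 7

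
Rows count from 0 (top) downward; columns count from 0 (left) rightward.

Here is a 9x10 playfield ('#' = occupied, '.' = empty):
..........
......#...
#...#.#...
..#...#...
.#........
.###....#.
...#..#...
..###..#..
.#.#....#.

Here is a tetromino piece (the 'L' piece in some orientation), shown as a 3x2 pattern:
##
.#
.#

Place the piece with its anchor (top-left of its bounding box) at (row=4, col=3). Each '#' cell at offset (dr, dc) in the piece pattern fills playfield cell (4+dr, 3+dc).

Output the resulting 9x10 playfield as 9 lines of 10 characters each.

Fill (4+0,3+0) = (4,3)
Fill (4+0,3+1) = (4,4)
Fill (4+1,3+1) = (5,4)
Fill (4+2,3+1) = (6,4)

Answer: ..........
......#...
#...#.#...
..#...#...
.#.##.....
.####...#.
...##.#...
..###..#..
.#.#....#.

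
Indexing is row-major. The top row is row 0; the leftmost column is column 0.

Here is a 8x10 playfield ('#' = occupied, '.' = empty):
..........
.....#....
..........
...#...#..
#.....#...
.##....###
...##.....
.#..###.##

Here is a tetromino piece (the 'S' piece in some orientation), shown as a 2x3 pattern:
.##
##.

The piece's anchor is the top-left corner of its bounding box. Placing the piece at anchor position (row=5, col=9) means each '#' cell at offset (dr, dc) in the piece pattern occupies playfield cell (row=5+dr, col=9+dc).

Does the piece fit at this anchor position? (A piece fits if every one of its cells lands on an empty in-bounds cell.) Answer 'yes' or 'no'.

Check each piece cell at anchor (5, 9):
  offset (0,1) -> (5,10): out of bounds -> FAIL
  offset (0,2) -> (5,11): out of bounds -> FAIL
  offset (1,0) -> (6,9): empty -> OK
  offset (1,1) -> (6,10): out of bounds -> FAIL
All cells valid: no

Answer: no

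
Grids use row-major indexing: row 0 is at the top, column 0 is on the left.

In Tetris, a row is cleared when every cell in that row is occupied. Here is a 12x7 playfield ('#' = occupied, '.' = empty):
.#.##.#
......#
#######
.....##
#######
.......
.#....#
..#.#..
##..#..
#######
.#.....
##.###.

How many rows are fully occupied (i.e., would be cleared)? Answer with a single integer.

Answer: 3

Derivation:
Check each row:
  row 0: 3 empty cells -> not full
  row 1: 6 empty cells -> not full
  row 2: 0 empty cells -> FULL (clear)
  row 3: 5 empty cells -> not full
  row 4: 0 empty cells -> FULL (clear)
  row 5: 7 empty cells -> not full
  row 6: 5 empty cells -> not full
  row 7: 5 empty cells -> not full
  row 8: 4 empty cells -> not full
  row 9: 0 empty cells -> FULL (clear)
  row 10: 6 empty cells -> not full
  row 11: 2 empty cells -> not full
Total rows cleared: 3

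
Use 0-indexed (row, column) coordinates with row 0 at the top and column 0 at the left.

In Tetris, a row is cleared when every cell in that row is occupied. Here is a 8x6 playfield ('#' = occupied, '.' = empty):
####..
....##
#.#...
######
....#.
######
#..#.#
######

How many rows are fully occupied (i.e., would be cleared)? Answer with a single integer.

Check each row:
  row 0: 2 empty cells -> not full
  row 1: 4 empty cells -> not full
  row 2: 4 empty cells -> not full
  row 3: 0 empty cells -> FULL (clear)
  row 4: 5 empty cells -> not full
  row 5: 0 empty cells -> FULL (clear)
  row 6: 3 empty cells -> not full
  row 7: 0 empty cells -> FULL (clear)
Total rows cleared: 3

Answer: 3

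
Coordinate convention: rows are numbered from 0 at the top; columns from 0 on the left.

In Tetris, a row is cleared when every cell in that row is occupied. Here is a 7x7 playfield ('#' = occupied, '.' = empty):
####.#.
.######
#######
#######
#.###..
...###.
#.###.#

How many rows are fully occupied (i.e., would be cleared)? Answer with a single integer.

Check each row:
  row 0: 2 empty cells -> not full
  row 1: 1 empty cell -> not full
  row 2: 0 empty cells -> FULL (clear)
  row 3: 0 empty cells -> FULL (clear)
  row 4: 3 empty cells -> not full
  row 5: 4 empty cells -> not full
  row 6: 2 empty cells -> not full
Total rows cleared: 2

Answer: 2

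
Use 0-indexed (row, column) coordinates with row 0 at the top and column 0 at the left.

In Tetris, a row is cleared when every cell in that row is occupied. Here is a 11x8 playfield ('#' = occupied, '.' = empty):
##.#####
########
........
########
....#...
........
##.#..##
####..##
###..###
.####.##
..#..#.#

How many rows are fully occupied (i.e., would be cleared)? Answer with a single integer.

Check each row:
  row 0: 1 empty cell -> not full
  row 1: 0 empty cells -> FULL (clear)
  row 2: 8 empty cells -> not full
  row 3: 0 empty cells -> FULL (clear)
  row 4: 7 empty cells -> not full
  row 5: 8 empty cells -> not full
  row 6: 3 empty cells -> not full
  row 7: 2 empty cells -> not full
  row 8: 2 empty cells -> not full
  row 9: 2 empty cells -> not full
  row 10: 5 empty cells -> not full
Total rows cleared: 2

Answer: 2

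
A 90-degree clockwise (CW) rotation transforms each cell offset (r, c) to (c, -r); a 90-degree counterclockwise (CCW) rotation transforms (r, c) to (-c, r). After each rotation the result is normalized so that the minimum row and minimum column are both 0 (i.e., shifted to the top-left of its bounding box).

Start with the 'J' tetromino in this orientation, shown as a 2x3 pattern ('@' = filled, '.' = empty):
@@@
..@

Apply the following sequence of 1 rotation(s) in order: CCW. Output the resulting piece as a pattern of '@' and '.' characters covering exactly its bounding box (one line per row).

Start:
@@@
..@
After rotation 1 (CCW):
@@
@.
@.

Answer: @@
@.
@.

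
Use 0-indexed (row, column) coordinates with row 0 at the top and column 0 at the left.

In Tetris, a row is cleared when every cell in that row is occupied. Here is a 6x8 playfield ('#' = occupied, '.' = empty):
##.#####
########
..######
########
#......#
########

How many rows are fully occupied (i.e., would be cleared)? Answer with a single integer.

Answer: 3

Derivation:
Check each row:
  row 0: 1 empty cell -> not full
  row 1: 0 empty cells -> FULL (clear)
  row 2: 2 empty cells -> not full
  row 3: 0 empty cells -> FULL (clear)
  row 4: 6 empty cells -> not full
  row 5: 0 empty cells -> FULL (clear)
Total rows cleared: 3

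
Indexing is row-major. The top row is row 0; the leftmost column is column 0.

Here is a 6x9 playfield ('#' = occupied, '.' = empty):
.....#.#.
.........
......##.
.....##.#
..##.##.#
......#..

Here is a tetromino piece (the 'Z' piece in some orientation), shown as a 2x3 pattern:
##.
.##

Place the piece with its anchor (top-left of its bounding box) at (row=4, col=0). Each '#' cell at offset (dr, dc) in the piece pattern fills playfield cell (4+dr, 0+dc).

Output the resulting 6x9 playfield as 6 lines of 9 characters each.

Fill (4+0,0+0) = (4,0)
Fill (4+0,0+1) = (4,1)
Fill (4+1,0+1) = (5,1)
Fill (4+1,0+2) = (5,2)

Answer: .....#.#.
.........
......##.
.....##.#
####.##.#
.##...#..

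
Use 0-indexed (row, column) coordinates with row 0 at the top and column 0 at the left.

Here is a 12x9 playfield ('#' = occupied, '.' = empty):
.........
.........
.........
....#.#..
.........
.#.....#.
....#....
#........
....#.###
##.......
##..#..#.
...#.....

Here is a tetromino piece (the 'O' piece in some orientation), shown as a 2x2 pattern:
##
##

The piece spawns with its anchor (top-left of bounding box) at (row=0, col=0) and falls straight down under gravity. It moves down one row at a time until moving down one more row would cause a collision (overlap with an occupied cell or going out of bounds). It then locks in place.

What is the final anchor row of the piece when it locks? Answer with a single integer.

Answer: 3

Derivation:
Spawn at (row=0, col=0). Try each row:
  row 0: fits
  row 1: fits
  row 2: fits
  row 3: fits
  row 4: blocked -> lock at row 3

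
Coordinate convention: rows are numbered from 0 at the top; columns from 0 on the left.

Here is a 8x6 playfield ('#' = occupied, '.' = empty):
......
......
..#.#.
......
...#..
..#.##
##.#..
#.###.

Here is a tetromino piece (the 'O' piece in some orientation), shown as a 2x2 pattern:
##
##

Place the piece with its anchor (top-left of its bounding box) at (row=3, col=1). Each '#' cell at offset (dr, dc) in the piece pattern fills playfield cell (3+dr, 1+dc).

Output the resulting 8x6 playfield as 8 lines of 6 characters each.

Fill (3+0,1+0) = (3,1)
Fill (3+0,1+1) = (3,2)
Fill (3+1,1+0) = (4,1)
Fill (3+1,1+1) = (4,2)

Answer: ......
......
..#.#.
.##...
.###..
..#.##
##.#..
#.###.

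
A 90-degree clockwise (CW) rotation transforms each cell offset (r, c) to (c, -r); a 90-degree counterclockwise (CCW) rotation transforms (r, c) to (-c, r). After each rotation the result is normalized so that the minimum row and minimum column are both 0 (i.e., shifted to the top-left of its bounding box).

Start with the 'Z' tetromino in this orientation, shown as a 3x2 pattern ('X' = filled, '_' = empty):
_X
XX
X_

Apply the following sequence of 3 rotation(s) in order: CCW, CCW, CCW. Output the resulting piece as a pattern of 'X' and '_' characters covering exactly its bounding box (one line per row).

Start:
_X
XX
X_
After rotation 1 (CCW):
XX_
_XX
After rotation 2 (CCW):
_X
XX
X_
After rotation 3 (CCW):
XX_
_XX

Answer: XX_
_XX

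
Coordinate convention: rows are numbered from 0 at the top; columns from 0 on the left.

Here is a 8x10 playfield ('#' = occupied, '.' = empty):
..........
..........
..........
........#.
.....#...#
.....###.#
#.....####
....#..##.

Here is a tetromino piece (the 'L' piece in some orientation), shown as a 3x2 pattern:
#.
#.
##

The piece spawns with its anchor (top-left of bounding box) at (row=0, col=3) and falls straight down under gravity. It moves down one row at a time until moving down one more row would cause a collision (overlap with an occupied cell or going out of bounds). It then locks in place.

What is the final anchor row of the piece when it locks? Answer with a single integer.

Answer: 4

Derivation:
Spawn at (row=0, col=3). Try each row:
  row 0: fits
  row 1: fits
  row 2: fits
  row 3: fits
  row 4: fits
  row 5: blocked -> lock at row 4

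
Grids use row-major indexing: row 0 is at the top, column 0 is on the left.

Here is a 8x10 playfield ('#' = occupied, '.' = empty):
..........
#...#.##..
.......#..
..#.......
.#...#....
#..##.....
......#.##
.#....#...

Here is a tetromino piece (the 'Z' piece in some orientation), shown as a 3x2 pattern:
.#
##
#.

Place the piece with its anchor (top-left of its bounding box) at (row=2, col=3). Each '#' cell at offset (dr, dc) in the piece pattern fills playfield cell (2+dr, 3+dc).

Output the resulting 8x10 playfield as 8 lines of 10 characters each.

Fill (2+0,3+1) = (2,4)
Fill (2+1,3+0) = (3,3)
Fill (2+1,3+1) = (3,4)
Fill (2+2,3+0) = (4,3)

Answer: ..........
#...#.##..
....#..#..
..###.....
.#.#.#....
#..##.....
......#.##
.#....#...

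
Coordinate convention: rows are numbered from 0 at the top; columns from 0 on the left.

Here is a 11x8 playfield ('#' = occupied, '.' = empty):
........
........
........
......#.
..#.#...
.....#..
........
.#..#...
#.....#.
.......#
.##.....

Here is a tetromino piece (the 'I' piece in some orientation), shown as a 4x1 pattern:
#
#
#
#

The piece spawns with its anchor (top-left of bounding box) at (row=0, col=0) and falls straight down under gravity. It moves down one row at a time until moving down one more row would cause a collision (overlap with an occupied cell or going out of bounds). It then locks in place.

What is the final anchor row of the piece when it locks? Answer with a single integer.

Answer: 4

Derivation:
Spawn at (row=0, col=0). Try each row:
  row 0: fits
  row 1: fits
  row 2: fits
  row 3: fits
  row 4: fits
  row 5: blocked -> lock at row 4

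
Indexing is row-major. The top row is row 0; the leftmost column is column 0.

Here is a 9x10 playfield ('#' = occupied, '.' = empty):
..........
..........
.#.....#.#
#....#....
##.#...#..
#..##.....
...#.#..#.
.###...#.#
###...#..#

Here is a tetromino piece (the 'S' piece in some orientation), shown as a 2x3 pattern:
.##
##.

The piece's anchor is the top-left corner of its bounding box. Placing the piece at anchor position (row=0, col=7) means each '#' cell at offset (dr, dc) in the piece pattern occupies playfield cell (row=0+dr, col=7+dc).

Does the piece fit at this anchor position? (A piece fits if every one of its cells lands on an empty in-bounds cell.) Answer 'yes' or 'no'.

Answer: yes

Derivation:
Check each piece cell at anchor (0, 7):
  offset (0,1) -> (0,8): empty -> OK
  offset (0,2) -> (0,9): empty -> OK
  offset (1,0) -> (1,7): empty -> OK
  offset (1,1) -> (1,8): empty -> OK
All cells valid: yes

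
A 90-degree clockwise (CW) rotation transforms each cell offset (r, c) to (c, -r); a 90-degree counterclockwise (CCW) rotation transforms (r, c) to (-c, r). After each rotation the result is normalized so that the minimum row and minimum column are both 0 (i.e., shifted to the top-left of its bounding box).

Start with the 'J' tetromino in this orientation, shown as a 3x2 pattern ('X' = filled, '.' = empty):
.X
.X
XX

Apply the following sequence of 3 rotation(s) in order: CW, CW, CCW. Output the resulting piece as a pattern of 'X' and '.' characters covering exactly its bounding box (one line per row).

Start:
.X
.X
XX
After rotation 1 (CW):
X..
XXX
After rotation 2 (CW):
XX
X.
X.
After rotation 3 (CCW):
X..
XXX

Answer: X..
XXX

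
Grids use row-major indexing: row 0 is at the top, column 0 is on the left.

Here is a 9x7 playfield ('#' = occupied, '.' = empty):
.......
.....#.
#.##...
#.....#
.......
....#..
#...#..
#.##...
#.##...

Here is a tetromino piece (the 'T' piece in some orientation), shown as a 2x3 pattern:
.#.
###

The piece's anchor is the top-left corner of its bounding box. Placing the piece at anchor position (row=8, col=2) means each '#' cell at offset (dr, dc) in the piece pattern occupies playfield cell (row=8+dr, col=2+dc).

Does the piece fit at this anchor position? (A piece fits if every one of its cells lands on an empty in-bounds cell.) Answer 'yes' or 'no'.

Answer: no

Derivation:
Check each piece cell at anchor (8, 2):
  offset (0,1) -> (8,3): occupied ('#') -> FAIL
  offset (1,0) -> (9,2): out of bounds -> FAIL
  offset (1,1) -> (9,3): out of bounds -> FAIL
  offset (1,2) -> (9,4): out of bounds -> FAIL
All cells valid: no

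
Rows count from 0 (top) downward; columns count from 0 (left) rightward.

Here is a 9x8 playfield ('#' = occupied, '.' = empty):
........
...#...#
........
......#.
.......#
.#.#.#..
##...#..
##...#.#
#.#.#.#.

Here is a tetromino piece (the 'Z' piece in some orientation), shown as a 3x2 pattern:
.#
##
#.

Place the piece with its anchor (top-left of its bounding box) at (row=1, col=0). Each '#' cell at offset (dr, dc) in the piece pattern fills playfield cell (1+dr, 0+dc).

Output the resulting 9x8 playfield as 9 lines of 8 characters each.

Fill (1+0,0+1) = (1,1)
Fill (1+1,0+0) = (2,0)
Fill (1+1,0+1) = (2,1)
Fill (1+2,0+0) = (3,0)

Answer: ........
.#.#...#
##......
#.....#.
.......#
.#.#.#..
##...#..
##...#.#
#.#.#.#.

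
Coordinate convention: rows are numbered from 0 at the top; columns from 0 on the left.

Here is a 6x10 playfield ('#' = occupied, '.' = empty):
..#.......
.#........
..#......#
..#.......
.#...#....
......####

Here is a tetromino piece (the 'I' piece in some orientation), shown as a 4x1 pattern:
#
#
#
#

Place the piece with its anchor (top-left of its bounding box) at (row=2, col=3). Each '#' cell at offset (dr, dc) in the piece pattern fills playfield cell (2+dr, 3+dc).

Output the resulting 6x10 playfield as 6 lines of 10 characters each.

Answer: ..#.......
.#........
..##.....#
..##......
.#.#.#....
...#..####

Derivation:
Fill (2+0,3+0) = (2,3)
Fill (2+1,3+0) = (3,3)
Fill (2+2,3+0) = (4,3)
Fill (2+3,3+0) = (5,3)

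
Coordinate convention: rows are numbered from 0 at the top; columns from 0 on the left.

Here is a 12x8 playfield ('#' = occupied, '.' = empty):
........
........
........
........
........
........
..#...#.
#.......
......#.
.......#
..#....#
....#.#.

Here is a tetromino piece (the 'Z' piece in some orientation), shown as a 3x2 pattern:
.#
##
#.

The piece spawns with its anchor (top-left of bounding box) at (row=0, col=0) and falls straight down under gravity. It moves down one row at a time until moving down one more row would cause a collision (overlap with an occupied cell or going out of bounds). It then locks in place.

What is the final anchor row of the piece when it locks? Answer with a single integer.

Answer: 4

Derivation:
Spawn at (row=0, col=0). Try each row:
  row 0: fits
  row 1: fits
  row 2: fits
  row 3: fits
  row 4: fits
  row 5: blocked -> lock at row 4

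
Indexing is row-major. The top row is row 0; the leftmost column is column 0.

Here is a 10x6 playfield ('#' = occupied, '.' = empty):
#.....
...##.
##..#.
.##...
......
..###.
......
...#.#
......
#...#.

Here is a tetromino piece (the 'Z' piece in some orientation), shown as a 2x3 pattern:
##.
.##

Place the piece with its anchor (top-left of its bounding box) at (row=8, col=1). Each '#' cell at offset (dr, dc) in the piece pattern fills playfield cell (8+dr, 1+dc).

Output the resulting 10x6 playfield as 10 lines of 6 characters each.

Fill (8+0,1+0) = (8,1)
Fill (8+0,1+1) = (8,2)
Fill (8+1,1+1) = (9,2)
Fill (8+1,1+2) = (9,3)

Answer: #.....
...##.
##..#.
.##...
......
..###.
......
...#.#
.##...
#.###.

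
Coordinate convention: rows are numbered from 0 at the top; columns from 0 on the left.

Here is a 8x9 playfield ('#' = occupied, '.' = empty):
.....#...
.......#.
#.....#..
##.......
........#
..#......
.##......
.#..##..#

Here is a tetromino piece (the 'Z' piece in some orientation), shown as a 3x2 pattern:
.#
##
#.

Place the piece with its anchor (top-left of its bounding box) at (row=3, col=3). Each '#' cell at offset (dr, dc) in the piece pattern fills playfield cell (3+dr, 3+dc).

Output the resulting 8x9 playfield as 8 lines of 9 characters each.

Fill (3+0,3+1) = (3,4)
Fill (3+1,3+0) = (4,3)
Fill (3+1,3+1) = (4,4)
Fill (3+2,3+0) = (5,3)

Answer: .....#...
.......#.
#.....#..
##..#....
...##...#
..##.....
.##......
.#..##..#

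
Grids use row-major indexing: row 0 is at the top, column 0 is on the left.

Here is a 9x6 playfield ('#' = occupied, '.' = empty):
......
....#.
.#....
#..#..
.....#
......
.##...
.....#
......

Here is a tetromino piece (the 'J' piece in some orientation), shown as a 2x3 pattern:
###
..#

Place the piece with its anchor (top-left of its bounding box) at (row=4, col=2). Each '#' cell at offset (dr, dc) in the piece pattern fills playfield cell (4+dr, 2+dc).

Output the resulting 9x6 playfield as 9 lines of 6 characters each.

Fill (4+0,2+0) = (4,2)
Fill (4+0,2+1) = (4,3)
Fill (4+0,2+2) = (4,4)
Fill (4+1,2+2) = (5,4)

Answer: ......
....#.
.#....
#..#..
..####
....#.
.##...
.....#
......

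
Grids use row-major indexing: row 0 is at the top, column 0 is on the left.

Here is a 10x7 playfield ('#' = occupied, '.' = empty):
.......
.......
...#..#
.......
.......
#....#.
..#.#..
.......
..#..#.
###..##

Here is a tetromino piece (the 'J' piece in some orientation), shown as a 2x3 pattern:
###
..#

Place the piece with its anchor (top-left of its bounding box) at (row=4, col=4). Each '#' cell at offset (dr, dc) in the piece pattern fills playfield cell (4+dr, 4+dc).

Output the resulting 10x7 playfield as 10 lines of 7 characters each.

Answer: .......
.......
...#..#
.......
....###
#....##
..#.#..
.......
..#..#.
###..##

Derivation:
Fill (4+0,4+0) = (4,4)
Fill (4+0,4+1) = (4,5)
Fill (4+0,4+2) = (4,6)
Fill (4+1,4+2) = (5,6)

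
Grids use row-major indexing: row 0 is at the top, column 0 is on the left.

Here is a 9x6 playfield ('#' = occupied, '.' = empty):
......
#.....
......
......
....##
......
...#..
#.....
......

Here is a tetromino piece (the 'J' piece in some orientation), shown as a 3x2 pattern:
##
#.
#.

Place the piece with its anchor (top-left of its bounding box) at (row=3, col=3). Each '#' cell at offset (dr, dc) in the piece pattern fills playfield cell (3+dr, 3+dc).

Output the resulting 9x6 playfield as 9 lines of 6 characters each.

Answer: ......
#.....
......
...##.
...###
...#..
...#..
#.....
......

Derivation:
Fill (3+0,3+0) = (3,3)
Fill (3+0,3+1) = (3,4)
Fill (3+1,3+0) = (4,3)
Fill (3+2,3+0) = (5,3)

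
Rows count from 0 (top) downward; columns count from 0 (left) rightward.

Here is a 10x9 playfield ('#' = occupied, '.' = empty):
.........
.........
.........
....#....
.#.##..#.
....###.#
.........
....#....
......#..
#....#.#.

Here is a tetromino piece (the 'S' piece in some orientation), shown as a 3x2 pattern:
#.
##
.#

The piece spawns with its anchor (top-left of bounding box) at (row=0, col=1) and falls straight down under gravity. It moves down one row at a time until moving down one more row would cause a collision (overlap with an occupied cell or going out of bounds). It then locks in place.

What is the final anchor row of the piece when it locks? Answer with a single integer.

Spawn at (row=0, col=1). Try each row:
  row 0: fits
  row 1: fits
  row 2: fits
  row 3: blocked -> lock at row 2

Answer: 2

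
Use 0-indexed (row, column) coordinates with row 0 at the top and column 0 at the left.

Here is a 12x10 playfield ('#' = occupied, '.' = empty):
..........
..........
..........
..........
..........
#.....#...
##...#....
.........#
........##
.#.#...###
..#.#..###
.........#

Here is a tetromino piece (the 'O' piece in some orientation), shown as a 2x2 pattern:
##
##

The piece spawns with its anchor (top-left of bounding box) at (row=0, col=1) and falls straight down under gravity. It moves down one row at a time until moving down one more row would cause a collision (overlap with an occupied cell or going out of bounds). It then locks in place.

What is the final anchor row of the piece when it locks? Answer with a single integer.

Spawn at (row=0, col=1). Try each row:
  row 0: fits
  row 1: fits
  row 2: fits
  row 3: fits
  row 4: fits
  row 5: blocked -> lock at row 4

Answer: 4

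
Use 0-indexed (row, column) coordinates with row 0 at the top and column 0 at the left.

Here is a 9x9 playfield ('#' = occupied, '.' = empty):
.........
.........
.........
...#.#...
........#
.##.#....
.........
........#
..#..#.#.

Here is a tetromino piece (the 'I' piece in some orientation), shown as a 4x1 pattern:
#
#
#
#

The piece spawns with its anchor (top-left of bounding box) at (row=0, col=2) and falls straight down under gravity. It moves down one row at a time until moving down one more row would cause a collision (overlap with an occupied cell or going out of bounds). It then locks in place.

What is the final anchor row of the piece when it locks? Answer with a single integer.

Answer: 1

Derivation:
Spawn at (row=0, col=2). Try each row:
  row 0: fits
  row 1: fits
  row 2: blocked -> lock at row 1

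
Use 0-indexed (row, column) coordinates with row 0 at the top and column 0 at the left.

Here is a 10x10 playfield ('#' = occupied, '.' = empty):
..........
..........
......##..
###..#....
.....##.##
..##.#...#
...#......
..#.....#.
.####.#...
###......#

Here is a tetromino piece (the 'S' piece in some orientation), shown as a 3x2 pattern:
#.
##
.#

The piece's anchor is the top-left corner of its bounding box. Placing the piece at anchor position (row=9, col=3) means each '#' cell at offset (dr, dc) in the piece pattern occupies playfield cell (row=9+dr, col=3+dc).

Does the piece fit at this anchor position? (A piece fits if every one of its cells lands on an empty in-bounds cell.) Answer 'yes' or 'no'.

Check each piece cell at anchor (9, 3):
  offset (0,0) -> (9,3): empty -> OK
  offset (1,0) -> (10,3): out of bounds -> FAIL
  offset (1,1) -> (10,4): out of bounds -> FAIL
  offset (2,1) -> (11,4): out of bounds -> FAIL
All cells valid: no

Answer: no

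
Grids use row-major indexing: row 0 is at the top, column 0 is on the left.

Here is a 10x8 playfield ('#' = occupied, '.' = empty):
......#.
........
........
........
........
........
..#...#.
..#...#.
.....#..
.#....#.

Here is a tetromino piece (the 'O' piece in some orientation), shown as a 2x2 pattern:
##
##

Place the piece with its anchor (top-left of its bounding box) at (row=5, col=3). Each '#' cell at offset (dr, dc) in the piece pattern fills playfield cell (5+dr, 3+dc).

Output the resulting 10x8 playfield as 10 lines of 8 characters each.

Answer: ......#.
........
........
........
........
...##...
..###.#.
..#...#.
.....#..
.#....#.

Derivation:
Fill (5+0,3+0) = (5,3)
Fill (5+0,3+1) = (5,4)
Fill (5+1,3+0) = (6,3)
Fill (5+1,3+1) = (6,4)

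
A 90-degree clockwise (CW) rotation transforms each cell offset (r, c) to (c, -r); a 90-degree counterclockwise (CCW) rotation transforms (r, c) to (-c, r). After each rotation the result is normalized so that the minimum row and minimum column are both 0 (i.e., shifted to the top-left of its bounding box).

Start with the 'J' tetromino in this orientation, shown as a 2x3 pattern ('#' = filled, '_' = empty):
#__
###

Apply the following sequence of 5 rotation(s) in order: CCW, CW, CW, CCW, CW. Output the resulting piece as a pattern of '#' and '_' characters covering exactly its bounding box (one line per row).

Start:
#__
###
After rotation 1 (CCW):
_#
_#
##
After rotation 2 (CW):
#__
###
After rotation 3 (CW):
##
#_
#_
After rotation 4 (CCW):
#__
###
After rotation 5 (CW):
##
#_
#_

Answer: ##
#_
#_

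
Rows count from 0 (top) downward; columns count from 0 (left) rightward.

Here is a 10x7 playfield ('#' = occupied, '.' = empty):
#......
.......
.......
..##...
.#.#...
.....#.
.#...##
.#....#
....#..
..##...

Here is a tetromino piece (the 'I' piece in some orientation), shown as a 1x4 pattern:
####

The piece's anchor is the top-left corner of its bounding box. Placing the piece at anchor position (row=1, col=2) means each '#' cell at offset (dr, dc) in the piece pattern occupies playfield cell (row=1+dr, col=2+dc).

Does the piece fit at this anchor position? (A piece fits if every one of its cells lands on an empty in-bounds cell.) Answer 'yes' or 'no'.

Answer: yes

Derivation:
Check each piece cell at anchor (1, 2):
  offset (0,0) -> (1,2): empty -> OK
  offset (0,1) -> (1,3): empty -> OK
  offset (0,2) -> (1,4): empty -> OK
  offset (0,3) -> (1,5): empty -> OK
All cells valid: yes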